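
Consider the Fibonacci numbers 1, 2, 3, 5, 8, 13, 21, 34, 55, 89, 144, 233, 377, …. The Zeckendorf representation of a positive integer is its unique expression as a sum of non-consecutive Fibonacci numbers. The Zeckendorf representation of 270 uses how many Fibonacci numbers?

Repeatedly subtract the largest Fibonacci number that fits:
270 − 233 = 37
37 − 34 = 3
3 − 3 = 0
270 = 233 + 34 + 3, which has 3 terms.

3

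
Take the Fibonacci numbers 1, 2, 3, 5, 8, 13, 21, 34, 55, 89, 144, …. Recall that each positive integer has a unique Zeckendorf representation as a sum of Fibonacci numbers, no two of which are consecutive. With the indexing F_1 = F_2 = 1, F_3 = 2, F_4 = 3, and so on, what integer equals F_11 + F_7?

102

F_11 + F_7 = 89 + 13 = 102.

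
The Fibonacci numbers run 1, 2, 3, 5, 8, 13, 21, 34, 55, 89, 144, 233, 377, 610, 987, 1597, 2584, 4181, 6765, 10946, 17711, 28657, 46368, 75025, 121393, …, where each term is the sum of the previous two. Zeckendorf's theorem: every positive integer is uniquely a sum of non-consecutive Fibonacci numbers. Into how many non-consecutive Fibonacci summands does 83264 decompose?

6

75025 ≤ 83264 < 121393, so take 75025; remainder 8239
6765 ≤ 8239 < 10946, so take 6765; remainder 1474
987 ≤ 1474 < 1597, so take 987; remainder 487
377 ≤ 487 < 610, so take 377; remainder 110
89 ≤ 110 < 144, so take 89; remainder 21
21 ≤ 21 < 34, so take 21; remainder 0
83264 = 75025 + 6765 + 987 + 377 + 89 + 21, which has 6 terms.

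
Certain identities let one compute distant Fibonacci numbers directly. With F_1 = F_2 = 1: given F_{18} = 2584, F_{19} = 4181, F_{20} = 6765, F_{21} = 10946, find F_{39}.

By the addition formula F_{m+n} = F_m F_{n+1} + F_{m−1} F_n with m=21, n=18: F_{39} = 10946·4181 + 6765·2584 = 45765226 + 17480760 = 63245986.

63245986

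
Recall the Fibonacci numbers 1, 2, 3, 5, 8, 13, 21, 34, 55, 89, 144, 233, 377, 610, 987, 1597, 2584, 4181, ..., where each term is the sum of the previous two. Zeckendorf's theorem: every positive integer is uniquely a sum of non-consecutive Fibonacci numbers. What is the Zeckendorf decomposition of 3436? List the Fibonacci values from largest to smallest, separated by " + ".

2584 + 610 + 233 + 8 + 1

2584 ≤ 3436 < 4181, so take 2584; remainder 852
610 ≤ 852 < 987, so take 610; remainder 242
233 ≤ 242 < 377, so take 233; remainder 9
8 ≤ 9 < 13, so take 8; remainder 1
1 ≤ 1 < 2, so take 1; remainder 0
So 3436 = 2584 + 610 + 233 + 8 + 1, with no two terms consecutive in the sequence.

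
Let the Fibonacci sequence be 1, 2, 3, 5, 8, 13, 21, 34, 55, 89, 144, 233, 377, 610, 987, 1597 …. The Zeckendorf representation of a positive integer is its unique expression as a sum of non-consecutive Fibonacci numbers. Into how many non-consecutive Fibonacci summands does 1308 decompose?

7

subtract 987 from 1308: 321 remains
subtract 233 from 321: 88 remains
subtract 55 from 88: 33 remains
subtract 21 from 33: 12 remains
subtract 8 from 12: 4 remains
subtract 3 from 4: 1 remains
subtract 1 from 1: 0 remains
1308 = 987 + 233 + 55 + 21 + 8 + 3 + 1, which has 7 terms.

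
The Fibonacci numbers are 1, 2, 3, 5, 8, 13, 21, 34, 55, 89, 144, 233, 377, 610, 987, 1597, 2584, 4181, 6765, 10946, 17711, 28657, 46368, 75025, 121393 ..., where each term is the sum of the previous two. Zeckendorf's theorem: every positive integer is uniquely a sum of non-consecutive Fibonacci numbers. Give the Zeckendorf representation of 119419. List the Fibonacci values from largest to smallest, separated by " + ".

largest Fibonacci ≤ 119419 is 75025; 119419 − 75025 = 44394
largest Fibonacci ≤ 44394 is 28657; 44394 − 28657 = 15737
largest Fibonacci ≤ 15737 is 10946; 15737 − 10946 = 4791
largest Fibonacci ≤ 4791 is 4181; 4791 − 4181 = 610
largest Fibonacci ≤ 610 is 610; 610 − 610 = 0
So 119419 = 75025 + 28657 + 10946 + 4181 + 610, with no two terms consecutive in the sequence.

75025 + 28657 + 10946 + 4181 + 610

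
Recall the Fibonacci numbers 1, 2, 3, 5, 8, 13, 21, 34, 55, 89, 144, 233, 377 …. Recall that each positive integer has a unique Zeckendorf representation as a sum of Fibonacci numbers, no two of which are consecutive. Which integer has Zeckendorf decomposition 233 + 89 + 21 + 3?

233 + 89 + 21 + 3 = 346.

346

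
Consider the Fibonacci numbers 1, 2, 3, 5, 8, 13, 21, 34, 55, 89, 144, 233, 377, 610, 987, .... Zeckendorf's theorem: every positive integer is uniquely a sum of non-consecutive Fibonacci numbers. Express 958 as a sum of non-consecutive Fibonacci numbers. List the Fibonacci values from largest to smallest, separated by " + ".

610 + 233 + 89 + 21 + 5

Repeatedly subtract the largest Fibonacci number that fits:
610 ≤ 958 < 987, so take 610; remainder 348
233 ≤ 348 < 377, so take 233; remainder 115
89 ≤ 115 < 144, so take 89; remainder 26
21 ≤ 26 < 34, so take 21; remainder 5
5 ≤ 5 < 8, so take 5; remainder 0
So 958 = 610 + 233 + 89 + 21 + 5, with no two terms consecutive in the sequence.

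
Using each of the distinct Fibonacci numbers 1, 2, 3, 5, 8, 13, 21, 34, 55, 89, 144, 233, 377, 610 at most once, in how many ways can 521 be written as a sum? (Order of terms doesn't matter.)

11

Starting from the Zeckendorf form and repeatedly splitting a term F_k into F_{k−1} + F_{k−2} (when neither is already used) reaches every representation.
521 = 377+144 = 377+89+55 = 377+89+34+21 = 233+144+89+55 = … (7 more), for 11 in all.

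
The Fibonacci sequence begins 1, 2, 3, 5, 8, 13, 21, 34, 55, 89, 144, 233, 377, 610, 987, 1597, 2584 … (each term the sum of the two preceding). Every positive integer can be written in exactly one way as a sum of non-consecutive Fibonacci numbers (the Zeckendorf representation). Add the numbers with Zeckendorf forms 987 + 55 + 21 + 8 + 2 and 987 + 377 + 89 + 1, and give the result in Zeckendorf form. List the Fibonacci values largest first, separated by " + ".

1597 + 610 + 233 + 55 + 21 + 8 + 3

The two numbers are 1073 and 1454, so their sum is 2527.
largest Fibonacci ≤ 2527 is 1597; 2527 − 1597 = 930
largest Fibonacci ≤ 930 is 610; 930 − 610 = 320
largest Fibonacci ≤ 320 is 233; 320 − 233 = 87
largest Fibonacci ≤ 87 is 55; 87 − 55 = 32
largest Fibonacci ≤ 32 is 21; 32 − 21 = 11
largest Fibonacci ≤ 11 is 8; 11 − 8 = 3
largest Fibonacci ≤ 3 is 3; 3 − 3 = 0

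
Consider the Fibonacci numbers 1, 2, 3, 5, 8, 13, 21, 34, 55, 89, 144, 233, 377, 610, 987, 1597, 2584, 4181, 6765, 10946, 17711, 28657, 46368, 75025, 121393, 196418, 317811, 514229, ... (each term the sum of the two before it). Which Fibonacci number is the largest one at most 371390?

317811

317811 ≤ 371390 < 514229, so the largest Fibonacci number not exceeding 371390 is 317811.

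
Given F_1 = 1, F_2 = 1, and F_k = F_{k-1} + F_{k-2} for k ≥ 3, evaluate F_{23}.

28657

Iterating the recurrence up to F_{15} = 610 and F_{14} = 377:
F_{16} = F_{15} + F_{14} = 610 + 377 = 987
F_{17} = F_{16} + F_{15} = 987 + 610 = 1597
F_{18} = F_{17} + F_{16} = 1597 + 987 = 2584
F_{19} = F_{18} + F_{17} = 2584 + 1597 = 4181
F_{20} = F_{19} + F_{18} = 4181 + 2584 = 6765
F_{21} = F_{20} + F_{19} = 6765 + 4181 = 10946
F_{22} = F_{21} + F_{20} = 10946 + 6765 = 17711
F_{23} = F_{22} + F_{21} = 17711 + 10946 = 28657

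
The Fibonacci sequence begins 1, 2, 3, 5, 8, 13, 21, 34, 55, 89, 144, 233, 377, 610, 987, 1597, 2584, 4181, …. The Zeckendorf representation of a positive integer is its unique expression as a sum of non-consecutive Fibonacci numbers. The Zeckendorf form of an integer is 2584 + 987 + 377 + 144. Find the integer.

4092

2584 + 987 + 377 + 144 = 4092.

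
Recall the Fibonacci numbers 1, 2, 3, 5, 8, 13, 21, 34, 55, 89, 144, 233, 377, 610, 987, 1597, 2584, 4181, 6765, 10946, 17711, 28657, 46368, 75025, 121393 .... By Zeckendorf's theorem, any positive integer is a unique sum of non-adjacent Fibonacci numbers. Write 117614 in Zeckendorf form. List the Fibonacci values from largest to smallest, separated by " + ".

take 75025 (≤ 117614); 117614 − 75025 = 42589
take 28657 (≤ 42589); 42589 − 28657 = 13932
take 10946 (≤ 13932); 13932 − 10946 = 2986
take 2584 (≤ 2986); 2986 − 2584 = 402
take 377 (≤ 402); 402 − 377 = 25
take 21 (≤ 25); 25 − 21 = 4
take 3 (≤ 4); 4 − 3 = 1
take 1 (≤ 1); 1 − 1 = 0
So 117614 = 75025 + 28657 + 10946 + 2584 + 377 + 21 + 3 + 1, with no two terms consecutive in the sequence.

75025 + 28657 + 10946 + 2584 + 377 + 21 + 3 + 1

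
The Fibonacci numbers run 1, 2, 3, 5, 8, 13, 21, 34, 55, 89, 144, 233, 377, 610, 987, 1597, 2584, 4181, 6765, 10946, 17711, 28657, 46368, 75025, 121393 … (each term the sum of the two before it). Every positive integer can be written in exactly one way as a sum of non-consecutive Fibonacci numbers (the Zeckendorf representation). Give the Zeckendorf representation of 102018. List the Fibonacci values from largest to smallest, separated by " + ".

75025 + 17711 + 6765 + 1597 + 610 + 233 + 55 + 21 + 1

subtract 75025 from 102018: 26993 remains
subtract 17711 from 26993: 9282 remains
subtract 6765 from 9282: 2517 remains
subtract 1597 from 2517: 920 remains
subtract 610 from 920: 310 remains
subtract 233 from 310: 77 remains
subtract 55 from 77: 22 remains
subtract 21 from 22: 1 remains
subtract 1 from 1: 0 remains
So 102018 = 75025 + 17711 + 6765 + 1597 + 610 + 233 + 55 + 21 + 1, with no two terms consecutive in the sequence.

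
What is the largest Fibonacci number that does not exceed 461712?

317811

317811 ≤ 461712 < 514229, so the largest Fibonacci number not exceeding 461712 is 317811.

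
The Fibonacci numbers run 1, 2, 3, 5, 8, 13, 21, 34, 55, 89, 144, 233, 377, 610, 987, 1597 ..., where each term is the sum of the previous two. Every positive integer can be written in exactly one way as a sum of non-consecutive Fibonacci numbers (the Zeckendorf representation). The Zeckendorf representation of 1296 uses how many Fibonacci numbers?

4

subtract 987 from 1296: 309 remains
subtract 233 from 309: 76 remains
subtract 55 from 76: 21 remains
subtract 21 from 21: 0 remains
1296 = 987 + 233 + 55 + 21, which has 4 terms.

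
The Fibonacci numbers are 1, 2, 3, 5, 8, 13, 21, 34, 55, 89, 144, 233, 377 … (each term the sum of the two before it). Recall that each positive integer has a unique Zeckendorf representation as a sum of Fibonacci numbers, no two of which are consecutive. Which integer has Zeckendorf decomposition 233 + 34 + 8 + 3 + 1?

279

233 + 34 + 8 + 3 + 1 = 279.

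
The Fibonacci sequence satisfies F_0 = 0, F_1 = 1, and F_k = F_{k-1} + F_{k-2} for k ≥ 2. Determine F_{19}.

4181

Iterating the recurrence up to F_{13} = 233 and F_{12} = 144:
F_{14} = F_{13} + F_{12} = 233 + 144 = 377
F_{15} = F_{14} + F_{13} = 377 + 233 = 610
F_{16} = F_{15} + F_{14} = 610 + 377 = 987
F_{17} = F_{16} + F_{15} = 987 + 610 = 1597
F_{18} = F_{17} + F_{16} = 1597 + 987 = 2584
F_{19} = F_{18} + F_{17} = 2584 + 1597 = 4181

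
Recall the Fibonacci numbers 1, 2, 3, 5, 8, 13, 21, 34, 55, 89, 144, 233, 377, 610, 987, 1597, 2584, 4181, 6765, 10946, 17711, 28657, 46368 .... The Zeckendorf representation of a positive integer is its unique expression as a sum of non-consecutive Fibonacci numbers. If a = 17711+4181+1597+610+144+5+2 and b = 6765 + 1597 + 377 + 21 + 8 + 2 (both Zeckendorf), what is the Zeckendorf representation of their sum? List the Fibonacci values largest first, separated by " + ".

The two numbers are 24250 and 8770, so their sum is 33020.
Greedy algorithm:
33020 − 28657 = 4363
4363 − 4181 = 182
182 − 144 = 38
38 − 34 = 4
4 − 3 = 1
1 − 1 = 0

28657 + 4181 + 144 + 34 + 3 + 1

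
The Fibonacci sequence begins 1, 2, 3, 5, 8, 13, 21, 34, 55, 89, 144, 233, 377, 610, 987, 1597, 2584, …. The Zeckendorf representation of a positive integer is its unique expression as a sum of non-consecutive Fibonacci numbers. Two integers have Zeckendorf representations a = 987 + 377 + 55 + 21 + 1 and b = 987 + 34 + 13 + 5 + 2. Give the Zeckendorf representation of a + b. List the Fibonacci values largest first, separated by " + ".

1597 + 610 + 233 + 34 + 8

The two numbers are 1441 and 1041, so their sum is 2482.
Repeatedly subtract the largest Fibonacci number that fits:
1597 ≤ 2482 < 2584, so take 1597; remainder 885
610 ≤ 885 < 987, so take 610; remainder 275
233 ≤ 275 < 377, so take 233; remainder 42
34 ≤ 42 < 55, so take 34; remainder 8
8 ≤ 8 < 13, so take 8; remainder 0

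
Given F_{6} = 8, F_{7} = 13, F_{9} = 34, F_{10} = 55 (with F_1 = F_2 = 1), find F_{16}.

By the addition formula F_{m+n} = F_m F_{n+1} + F_{m−1} F_n with m=10, n=6: F_{16} = 55·13 + 34·8 = 715 + 272 = 987.

987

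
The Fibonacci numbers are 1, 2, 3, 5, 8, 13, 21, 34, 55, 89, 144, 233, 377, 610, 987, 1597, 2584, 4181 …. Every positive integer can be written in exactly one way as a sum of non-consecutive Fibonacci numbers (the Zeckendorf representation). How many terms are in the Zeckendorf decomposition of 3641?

2584 ≤ 3641 < 4181, so take 2584; remainder 1057
987 ≤ 1057 < 1597, so take 987; remainder 70
55 ≤ 70 < 89, so take 55; remainder 15
13 ≤ 15 < 21, so take 13; remainder 2
2 ≤ 2 < 3, so take 2; remainder 0
3641 = 2584 + 987 + 55 + 13 + 2, which has 5 terms.

5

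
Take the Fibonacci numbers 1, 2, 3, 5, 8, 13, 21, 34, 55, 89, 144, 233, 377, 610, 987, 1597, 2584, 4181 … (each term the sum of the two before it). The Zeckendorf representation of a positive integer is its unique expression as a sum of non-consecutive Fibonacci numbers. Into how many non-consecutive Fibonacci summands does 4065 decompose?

4065: greatest Fibonacci not exceeding it is 2584, leaving 1481
1481: greatest Fibonacci not exceeding it is 987, leaving 494
494: greatest Fibonacci not exceeding it is 377, leaving 117
117: greatest Fibonacci not exceeding it is 89, leaving 28
28: greatest Fibonacci not exceeding it is 21, leaving 7
7: greatest Fibonacci not exceeding it is 5, leaving 2
2: greatest Fibonacci not exceeding it is 2, leaving 0
4065 = 2584 + 987 + 377 + 89 + 21 + 5 + 2, which has 7 terms.

7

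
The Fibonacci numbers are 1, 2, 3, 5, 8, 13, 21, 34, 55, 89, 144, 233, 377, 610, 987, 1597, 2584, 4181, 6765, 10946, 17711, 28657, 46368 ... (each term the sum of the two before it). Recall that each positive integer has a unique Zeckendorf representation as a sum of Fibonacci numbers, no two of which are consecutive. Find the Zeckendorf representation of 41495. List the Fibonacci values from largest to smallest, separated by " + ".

take 28657 (≤ 41495); 41495 − 28657 = 12838
take 10946 (≤ 12838); 12838 − 10946 = 1892
take 1597 (≤ 1892); 1892 − 1597 = 295
take 233 (≤ 295); 295 − 233 = 62
take 55 (≤ 62); 62 − 55 = 7
take 5 (≤ 7); 7 − 5 = 2
take 2 (≤ 2); 2 − 2 = 0
So 41495 = 28657 + 10946 + 1597 + 233 + 55 + 5 + 2, with no two terms consecutive in the sequence.

28657 + 10946 + 1597 + 233 + 55 + 5 + 2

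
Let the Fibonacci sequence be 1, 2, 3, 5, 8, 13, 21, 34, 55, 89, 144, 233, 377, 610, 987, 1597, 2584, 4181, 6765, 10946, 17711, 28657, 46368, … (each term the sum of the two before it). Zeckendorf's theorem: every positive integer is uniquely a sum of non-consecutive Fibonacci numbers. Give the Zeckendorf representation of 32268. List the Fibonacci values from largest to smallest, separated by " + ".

28657 + 2584 + 987 + 34 + 5 + 1

Greedy algorithm:
32268: greatest Fibonacci not exceeding it is 28657, leaving 3611
3611: greatest Fibonacci not exceeding it is 2584, leaving 1027
1027: greatest Fibonacci not exceeding it is 987, leaving 40
40: greatest Fibonacci not exceeding it is 34, leaving 6
6: greatest Fibonacci not exceeding it is 5, leaving 1
1: greatest Fibonacci not exceeding it is 1, leaving 0
So 32268 = 28657 + 2584 + 987 + 34 + 5 + 1, with no two terms consecutive in the sequence.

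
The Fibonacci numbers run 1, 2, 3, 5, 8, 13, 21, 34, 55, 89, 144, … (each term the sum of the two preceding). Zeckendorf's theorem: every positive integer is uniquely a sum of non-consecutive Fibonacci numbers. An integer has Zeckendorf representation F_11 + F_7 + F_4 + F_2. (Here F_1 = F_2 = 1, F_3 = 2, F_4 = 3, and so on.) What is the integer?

F_11 + F_7 + F_4 + F_2 = 89 + 13 + 3 + 1 = 106.

106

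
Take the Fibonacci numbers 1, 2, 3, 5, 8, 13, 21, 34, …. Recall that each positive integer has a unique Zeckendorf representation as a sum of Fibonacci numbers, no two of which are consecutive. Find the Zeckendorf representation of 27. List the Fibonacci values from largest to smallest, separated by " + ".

take 21 (≤ 27); 27 − 21 = 6
take 5 (≤ 6); 6 − 5 = 1
take 1 (≤ 1); 1 − 1 = 0
So 27 = 21 + 5 + 1, with no two terms consecutive in the sequence.

21 + 5 + 1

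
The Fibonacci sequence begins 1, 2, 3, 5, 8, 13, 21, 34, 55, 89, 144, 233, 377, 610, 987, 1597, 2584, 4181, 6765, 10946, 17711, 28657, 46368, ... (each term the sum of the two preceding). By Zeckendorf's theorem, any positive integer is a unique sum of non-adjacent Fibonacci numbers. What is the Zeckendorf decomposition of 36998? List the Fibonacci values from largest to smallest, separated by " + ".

subtract 28657 from 36998: 8341 remains
subtract 6765 from 8341: 1576 remains
subtract 987 from 1576: 589 remains
subtract 377 from 589: 212 remains
subtract 144 from 212: 68 remains
subtract 55 from 68: 13 remains
subtract 13 from 13: 0 remains
So 36998 = 28657 + 6765 + 987 + 377 + 144 + 55 + 13, with no two terms consecutive in the sequence.

28657 + 6765 + 987 + 377 + 144 + 55 + 13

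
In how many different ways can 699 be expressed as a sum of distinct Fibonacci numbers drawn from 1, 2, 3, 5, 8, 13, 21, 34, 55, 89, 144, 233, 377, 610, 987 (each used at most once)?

14

Starting from the Zeckendorf form and repeatedly splitting a term F_k into F_{k−1} + F_{k−2} (when neither is already used) reaches every representation.
699 = 610+89 = 610+55+34 = 377+233+89 = … (11 more), for 14 in all.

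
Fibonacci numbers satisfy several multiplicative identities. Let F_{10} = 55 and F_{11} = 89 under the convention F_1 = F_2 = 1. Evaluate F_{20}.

6765

By the doubling identity F_{2k} = F_k(2F_{k+1} − F_k): F_{20} = 55·(2·89 − 55) = 55·123 = 6765.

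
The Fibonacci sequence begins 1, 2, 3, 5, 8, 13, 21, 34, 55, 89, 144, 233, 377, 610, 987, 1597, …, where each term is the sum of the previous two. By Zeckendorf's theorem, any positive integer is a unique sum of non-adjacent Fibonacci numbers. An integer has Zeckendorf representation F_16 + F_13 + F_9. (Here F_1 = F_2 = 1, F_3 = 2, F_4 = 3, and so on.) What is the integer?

F_16 + F_13 + F_9 = 987 + 233 + 34 = 1254.

1254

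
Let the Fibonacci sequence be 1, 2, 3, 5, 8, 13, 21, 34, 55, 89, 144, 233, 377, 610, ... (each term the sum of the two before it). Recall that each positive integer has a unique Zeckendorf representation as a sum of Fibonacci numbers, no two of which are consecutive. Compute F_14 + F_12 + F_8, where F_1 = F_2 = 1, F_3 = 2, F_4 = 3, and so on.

F_14 + F_12 + F_8 = 377 + 144 + 21 = 542.

542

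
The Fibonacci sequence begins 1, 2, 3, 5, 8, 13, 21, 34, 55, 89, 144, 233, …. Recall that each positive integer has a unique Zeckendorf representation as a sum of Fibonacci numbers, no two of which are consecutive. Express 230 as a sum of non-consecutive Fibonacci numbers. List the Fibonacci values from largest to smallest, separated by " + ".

230: greatest Fibonacci not exceeding it is 144, leaving 86
86: greatest Fibonacci not exceeding it is 55, leaving 31
31: greatest Fibonacci not exceeding it is 21, leaving 10
10: greatest Fibonacci not exceeding it is 8, leaving 2
2: greatest Fibonacci not exceeding it is 2, leaving 0
So 230 = 144 + 55 + 21 + 8 + 2, with no two terms consecutive in the sequence.

144 + 55 + 21 + 8 + 2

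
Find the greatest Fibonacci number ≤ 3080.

2584 ≤ 3080 < 4181, so the largest Fibonacci number not exceeding 3080 is 2584.

2584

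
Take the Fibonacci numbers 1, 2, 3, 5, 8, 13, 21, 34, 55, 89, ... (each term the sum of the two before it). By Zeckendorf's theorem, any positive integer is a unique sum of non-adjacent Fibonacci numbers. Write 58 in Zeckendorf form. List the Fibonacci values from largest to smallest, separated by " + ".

55 + 3

58 − 55 = 3
3 − 3 = 0
So 58 = 55 + 3, with no two terms consecutive in the sequence.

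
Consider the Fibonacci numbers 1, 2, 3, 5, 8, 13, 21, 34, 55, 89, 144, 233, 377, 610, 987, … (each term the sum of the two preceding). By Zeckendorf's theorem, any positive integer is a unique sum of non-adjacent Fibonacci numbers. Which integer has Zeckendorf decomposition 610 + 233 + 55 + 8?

906

610 + 233 + 55 + 8 = 906.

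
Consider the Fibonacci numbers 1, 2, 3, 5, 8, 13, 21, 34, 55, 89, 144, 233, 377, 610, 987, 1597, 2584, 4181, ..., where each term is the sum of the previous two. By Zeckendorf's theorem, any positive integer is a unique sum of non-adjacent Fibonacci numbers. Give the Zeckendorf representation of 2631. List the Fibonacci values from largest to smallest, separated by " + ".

2584 + 34 + 13

Repeatedly subtract the largest Fibonacci number that fits:
2584 ≤ 2631 < 4181, so take 2584; remainder 47
34 ≤ 47 < 55, so take 34; remainder 13
13 ≤ 13 < 21, so take 13; remainder 0
So 2631 = 2584 + 34 + 13, with no two terms consecutive in the sequence.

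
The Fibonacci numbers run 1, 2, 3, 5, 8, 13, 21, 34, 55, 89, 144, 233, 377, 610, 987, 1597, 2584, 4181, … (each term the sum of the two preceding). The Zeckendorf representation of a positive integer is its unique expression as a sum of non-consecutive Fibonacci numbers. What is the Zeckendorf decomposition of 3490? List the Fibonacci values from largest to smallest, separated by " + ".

Greedily peel off the largest Fibonacci term at each step:
take 2584 (≤ 3490); 3490 − 2584 = 906
take 610 (≤ 906); 906 − 610 = 296
take 233 (≤ 296); 296 − 233 = 63
take 55 (≤ 63); 63 − 55 = 8
take 8 (≤ 8); 8 − 8 = 0
So 3490 = 2584 + 610 + 233 + 55 + 8, with no two terms consecutive in the sequence.

2584 + 610 + 233 + 55 + 8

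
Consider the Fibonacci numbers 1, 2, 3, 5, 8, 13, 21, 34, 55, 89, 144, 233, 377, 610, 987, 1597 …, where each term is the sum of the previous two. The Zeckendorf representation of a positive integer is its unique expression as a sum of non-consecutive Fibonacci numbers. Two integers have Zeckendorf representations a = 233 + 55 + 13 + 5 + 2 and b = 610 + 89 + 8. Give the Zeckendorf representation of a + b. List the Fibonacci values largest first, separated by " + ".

The two numbers are 308 and 707, so their sum is 1015.
Repeatedly subtract the largest Fibonacci number that fits:
987 ≤ 1015 < 1597, so take 987; remainder 28
21 ≤ 28 < 34, so take 21; remainder 7
5 ≤ 7 < 8, so take 5; remainder 2
2 ≤ 2 < 3, so take 2; remainder 0

987 + 21 + 5 + 2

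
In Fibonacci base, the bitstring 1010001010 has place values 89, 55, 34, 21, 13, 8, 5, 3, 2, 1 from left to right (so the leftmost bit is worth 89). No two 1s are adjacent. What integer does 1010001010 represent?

130

Summing the place values of the 1 bits: 89 + 34 + 5 + 2 = 130.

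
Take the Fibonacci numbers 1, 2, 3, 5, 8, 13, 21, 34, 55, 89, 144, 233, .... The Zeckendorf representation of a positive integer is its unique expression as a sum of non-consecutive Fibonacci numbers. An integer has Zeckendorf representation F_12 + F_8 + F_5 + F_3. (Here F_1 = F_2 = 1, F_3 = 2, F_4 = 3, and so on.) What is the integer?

172

F_12 + F_8 + F_5 + F_3 = 144 + 21 + 5 + 2 = 172.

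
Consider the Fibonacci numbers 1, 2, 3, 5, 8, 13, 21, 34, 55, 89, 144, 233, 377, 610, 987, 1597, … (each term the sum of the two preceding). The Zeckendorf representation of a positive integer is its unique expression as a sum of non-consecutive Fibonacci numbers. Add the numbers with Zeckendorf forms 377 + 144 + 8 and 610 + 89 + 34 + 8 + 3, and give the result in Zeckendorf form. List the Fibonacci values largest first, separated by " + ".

The two numbers are 529 and 744, so their sum is 1273.
1273 − 987 = 286
286 − 233 = 53
53 − 34 = 19
19 − 13 = 6
6 − 5 = 1
1 − 1 = 0

987 + 233 + 34 + 13 + 5 + 1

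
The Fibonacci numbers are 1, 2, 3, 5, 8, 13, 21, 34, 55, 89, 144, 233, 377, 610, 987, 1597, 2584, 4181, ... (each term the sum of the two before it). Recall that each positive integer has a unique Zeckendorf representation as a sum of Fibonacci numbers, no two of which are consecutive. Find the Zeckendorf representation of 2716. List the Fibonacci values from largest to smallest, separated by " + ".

Repeatedly subtract the largest Fibonacci number that fits:
2716: greatest Fibonacci not exceeding it is 2584, leaving 132
132: greatest Fibonacci not exceeding it is 89, leaving 43
43: greatest Fibonacci not exceeding it is 34, leaving 9
9: greatest Fibonacci not exceeding it is 8, leaving 1
1: greatest Fibonacci not exceeding it is 1, leaving 0
So 2716 = 2584 + 89 + 34 + 8 + 1, with no two terms consecutive in the sequence.

2584 + 89 + 34 + 8 + 1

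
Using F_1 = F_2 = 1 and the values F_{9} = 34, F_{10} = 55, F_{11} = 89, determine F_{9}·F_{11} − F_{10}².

1

34·89 − 55² = 3026 − 3025 = 1. (Cassini's identity: F_{k−1}F_{k+1} − F_k² = (−1)^k.)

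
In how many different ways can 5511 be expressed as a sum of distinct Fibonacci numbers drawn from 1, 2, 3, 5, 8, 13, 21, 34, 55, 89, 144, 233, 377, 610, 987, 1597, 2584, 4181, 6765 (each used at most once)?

48

Starting from the Zeckendorf form and repeatedly splitting a term F_k into F_{k−1} + F_{k−2} (when neither is already used) reaches every representation.
5511 = 4181+987+233+89+21 = 4181+987+233+89+13+8 = 4181+987+233+55+34+21 = 4181+987+233+89+13+5+3 = … (44 more), for 48 in all.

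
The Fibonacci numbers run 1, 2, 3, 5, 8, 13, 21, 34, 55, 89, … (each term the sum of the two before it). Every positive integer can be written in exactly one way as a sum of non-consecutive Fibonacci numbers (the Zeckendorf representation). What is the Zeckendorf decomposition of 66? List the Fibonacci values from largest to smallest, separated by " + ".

Greedy algorithm:
55 ≤ 66 < 89, so take 55; remainder 11
8 ≤ 11 < 13, so take 8; remainder 3
3 ≤ 3 < 5, so take 3; remainder 0
So 66 = 55 + 8 + 3, with no two terms consecutive in the sequence.

55 + 8 + 3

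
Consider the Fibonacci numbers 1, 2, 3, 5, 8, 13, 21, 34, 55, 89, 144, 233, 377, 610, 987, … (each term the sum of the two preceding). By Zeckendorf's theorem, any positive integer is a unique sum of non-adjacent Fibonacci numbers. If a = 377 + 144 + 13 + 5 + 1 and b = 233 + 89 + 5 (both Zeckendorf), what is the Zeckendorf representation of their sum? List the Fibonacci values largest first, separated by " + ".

The two numbers are 540 and 327, so their sum is 867.
Repeatedly subtract the largest Fibonacci number that fits:
subtract 610 from 867: 257 remains
subtract 233 from 257: 24 remains
subtract 21 from 24: 3 remains
subtract 3 from 3: 0 remains

610 + 233 + 21 + 3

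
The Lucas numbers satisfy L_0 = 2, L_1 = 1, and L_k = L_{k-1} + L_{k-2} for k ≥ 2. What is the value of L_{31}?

3010349

Iterating the recurrence up to L_{24} = 103682 and L_{23} = 64079:
L_{25} = L_{24} + L_{23} = 103682 + 64079 = 167761
L_{26} = L_{25} + L_{24} = 167761 + 103682 = 271443
L_{27} = L_{26} + L_{25} = 271443 + 167761 = 439204
L_{28} = L_{27} + L_{26} = 439204 + 271443 = 710647
L_{29} = L_{28} + L_{27} = 710647 + 439204 = 1149851
L_{30} = L_{29} + L_{28} = 1149851 + 710647 = 1860498
L_{31} = L_{30} + L_{29} = 1860498 + 1149851 = 3010349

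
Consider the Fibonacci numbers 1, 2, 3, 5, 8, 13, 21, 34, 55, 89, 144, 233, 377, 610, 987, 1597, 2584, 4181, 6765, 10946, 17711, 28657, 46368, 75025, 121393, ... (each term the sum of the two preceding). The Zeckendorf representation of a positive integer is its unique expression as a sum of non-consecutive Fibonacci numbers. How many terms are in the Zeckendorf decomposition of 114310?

9

subtract 75025 from 114310: 39285 remains
subtract 28657 from 39285: 10628 remains
subtract 6765 from 10628: 3863 remains
subtract 2584 from 3863: 1279 remains
subtract 987 from 1279: 292 remains
subtract 233 from 292: 59 remains
subtract 55 from 59: 4 remains
subtract 3 from 4: 1 remains
subtract 1 from 1: 0 remains
114310 = 75025 + 28657 + 6765 + 2584 + 987 + 233 + 55 + 3 + 1, which has 9 terms.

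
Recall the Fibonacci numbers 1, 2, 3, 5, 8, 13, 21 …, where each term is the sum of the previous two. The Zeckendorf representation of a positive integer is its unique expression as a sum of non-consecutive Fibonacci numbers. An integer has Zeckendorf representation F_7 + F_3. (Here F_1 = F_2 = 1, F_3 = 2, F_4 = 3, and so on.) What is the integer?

F_7 + F_3 = 13 + 2 = 15.

15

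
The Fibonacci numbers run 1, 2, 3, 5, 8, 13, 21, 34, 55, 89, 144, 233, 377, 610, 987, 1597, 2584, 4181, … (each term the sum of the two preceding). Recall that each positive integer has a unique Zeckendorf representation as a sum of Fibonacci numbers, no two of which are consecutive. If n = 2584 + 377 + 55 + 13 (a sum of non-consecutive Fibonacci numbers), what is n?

3029

2584 + 377 + 55 + 13 = 3029.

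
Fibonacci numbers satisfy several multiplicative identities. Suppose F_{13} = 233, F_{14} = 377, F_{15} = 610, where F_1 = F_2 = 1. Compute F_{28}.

317811

By the addition formula F_{m+n} = F_m F_{n+1} + F_{m−1} F_n with m=14, n=14: F_{28} = 377·610 + 233·377 = 229970 + 87841 = 317811.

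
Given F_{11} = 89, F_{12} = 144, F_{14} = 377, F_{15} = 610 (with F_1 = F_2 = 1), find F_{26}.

121393

By the addition formula F_{m+n} = F_m F_{n+1} + F_{m−1} F_n with m=15, n=11: F_{26} = 610·144 + 377·89 = 87840 + 33553 = 121393.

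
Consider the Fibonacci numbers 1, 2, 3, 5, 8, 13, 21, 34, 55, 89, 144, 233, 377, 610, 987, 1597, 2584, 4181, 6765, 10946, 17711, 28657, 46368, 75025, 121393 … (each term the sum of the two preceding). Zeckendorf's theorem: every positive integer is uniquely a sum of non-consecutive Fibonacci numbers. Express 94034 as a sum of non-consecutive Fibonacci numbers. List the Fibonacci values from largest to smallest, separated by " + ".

75025 + 17711 + 987 + 233 + 55 + 21 + 2

subtract 75025 from 94034: 19009 remains
subtract 17711 from 19009: 1298 remains
subtract 987 from 1298: 311 remains
subtract 233 from 311: 78 remains
subtract 55 from 78: 23 remains
subtract 21 from 23: 2 remains
subtract 2 from 2: 0 remains
So 94034 = 75025 + 17711 + 987 + 233 + 55 + 21 + 2, with no two terms consecutive in the sequence.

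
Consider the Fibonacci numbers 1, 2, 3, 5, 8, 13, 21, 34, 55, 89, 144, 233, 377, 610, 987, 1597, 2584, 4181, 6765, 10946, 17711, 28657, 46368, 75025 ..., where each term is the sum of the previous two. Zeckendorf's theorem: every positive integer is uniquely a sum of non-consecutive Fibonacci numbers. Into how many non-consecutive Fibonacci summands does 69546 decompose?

Greedy algorithm:
subtract 46368 from 69546: 23178 remains
subtract 17711 from 23178: 5467 remains
subtract 4181 from 5467: 1286 remains
subtract 987 from 1286: 299 remains
subtract 233 from 299: 66 remains
subtract 55 from 66: 11 remains
subtract 8 from 11: 3 remains
subtract 3 from 3: 0 remains
69546 = 46368 + 17711 + 4181 + 987 + 233 + 55 + 8 + 3, which has 8 terms.

8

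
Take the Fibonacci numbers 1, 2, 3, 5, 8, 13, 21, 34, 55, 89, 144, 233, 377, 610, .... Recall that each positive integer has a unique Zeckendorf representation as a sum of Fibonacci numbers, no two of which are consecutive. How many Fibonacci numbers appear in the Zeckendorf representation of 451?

451: greatest Fibonacci not exceeding it is 377, leaving 74
74: greatest Fibonacci not exceeding it is 55, leaving 19
19: greatest Fibonacci not exceeding it is 13, leaving 6
6: greatest Fibonacci not exceeding it is 5, leaving 1
1: greatest Fibonacci not exceeding it is 1, leaving 0
451 = 377 + 55 + 13 + 5 + 1, which has 5 terms.

5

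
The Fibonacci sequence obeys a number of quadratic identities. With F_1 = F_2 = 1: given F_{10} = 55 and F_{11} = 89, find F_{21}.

By F_{2k+1} = F_k² + F_{k+1}²: F_{21} = 55² + 89² = 3025 + 7921 = 10946.

10946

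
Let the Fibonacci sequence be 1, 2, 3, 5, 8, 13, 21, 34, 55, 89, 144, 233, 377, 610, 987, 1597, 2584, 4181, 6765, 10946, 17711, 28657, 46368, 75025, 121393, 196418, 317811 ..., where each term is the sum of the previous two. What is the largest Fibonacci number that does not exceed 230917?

196418 ≤ 230917 < 317811, so the largest Fibonacci number not exceeding 230917 is 196418.

196418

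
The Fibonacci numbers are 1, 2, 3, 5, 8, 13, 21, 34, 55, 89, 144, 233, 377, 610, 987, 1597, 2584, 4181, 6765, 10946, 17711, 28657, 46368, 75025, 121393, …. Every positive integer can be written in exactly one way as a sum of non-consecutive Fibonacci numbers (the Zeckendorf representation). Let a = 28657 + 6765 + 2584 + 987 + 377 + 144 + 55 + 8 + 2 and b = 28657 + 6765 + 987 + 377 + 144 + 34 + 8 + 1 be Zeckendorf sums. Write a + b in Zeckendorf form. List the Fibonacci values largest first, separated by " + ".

75025 + 987 + 377 + 144 + 13 + 5 + 1

The two numbers are 39579 and 36973, so their sum is 76552.
75025 ≤ 76552 < 121393, so take 75025; remainder 1527
987 ≤ 1527 < 1597, so take 987; remainder 540
377 ≤ 540 < 610, so take 377; remainder 163
144 ≤ 163 < 233, so take 144; remainder 19
13 ≤ 19 < 21, so take 13; remainder 6
5 ≤ 6 < 8, so take 5; remainder 1
1 ≤ 1 < 2, so take 1; remainder 0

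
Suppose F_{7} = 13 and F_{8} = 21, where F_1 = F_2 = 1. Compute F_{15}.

By F_{2k+1} = F_k² + F_{k+1}²: F_{15} = 13² + 21² = 169 + 441 = 610.

610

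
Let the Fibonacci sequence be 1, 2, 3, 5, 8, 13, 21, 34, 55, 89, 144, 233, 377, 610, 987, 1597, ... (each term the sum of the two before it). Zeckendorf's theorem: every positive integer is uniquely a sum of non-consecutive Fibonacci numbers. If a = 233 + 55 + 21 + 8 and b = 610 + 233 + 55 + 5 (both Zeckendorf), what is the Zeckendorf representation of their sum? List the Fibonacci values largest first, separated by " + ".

The two numbers are 317 and 903, so their sum is 1220.
Repeatedly subtract the largest Fibonacci number that fits:
take 987 (≤ 1220); 1220 − 987 = 233
take 233 (≤ 233); 233 − 233 = 0

987 + 233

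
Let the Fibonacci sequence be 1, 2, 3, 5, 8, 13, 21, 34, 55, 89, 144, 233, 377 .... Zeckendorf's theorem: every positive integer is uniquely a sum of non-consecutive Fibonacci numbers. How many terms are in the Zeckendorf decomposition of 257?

Greedy algorithm:
take 233 (≤ 257); 257 − 233 = 24
take 21 (≤ 24); 24 − 21 = 3
take 3 (≤ 3); 3 − 3 = 0
257 = 233 + 21 + 3, which has 3 terms.

3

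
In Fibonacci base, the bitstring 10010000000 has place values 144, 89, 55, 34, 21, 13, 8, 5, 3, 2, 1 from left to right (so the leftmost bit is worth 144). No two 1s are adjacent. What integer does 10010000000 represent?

178

Summing the place values of the 1 bits: 144 + 34 = 178.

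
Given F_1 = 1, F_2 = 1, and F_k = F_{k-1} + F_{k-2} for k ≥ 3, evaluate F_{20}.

6765

Iterating the recurrence up to F_{16} = 987 and F_{15} = 610:
F_{17} = F_{16} + F_{15} = 987 + 610 = 1597
F_{18} = F_{17} + F_{16} = 1597 + 987 = 2584
F_{19} = F_{18} + F_{17} = 2584 + 1597 = 4181
F_{20} = F_{19} + F_{18} = 4181 + 2584 = 6765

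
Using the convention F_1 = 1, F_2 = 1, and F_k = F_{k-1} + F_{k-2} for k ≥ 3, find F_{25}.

Iterating the recurrence up to F_{17} = 1597 and F_{16} = 987:
F_{18} = F_{17} + F_{16} = 1597 + 987 = 2584
F_{19} = F_{18} + F_{17} = 2584 + 1597 = 4181
F_{20} = F_{19} + F_{18} = 4181 + 2584 = 6765
F_{21} = F_{20} + F_{19} = 6765 + 4181 = 10946
F_{22} = F_{21} + F_{20} = 10946 + 6765 = 17711
F_{23} = F_{22} + F_{21} = 17711 + 10946 = 28657
F_{24} = F_{23} + F_{22} = 28657 + 17711 = 46368
F_{25} = F_{24} + F_{23} = 46368 + 28657 = 75025

75025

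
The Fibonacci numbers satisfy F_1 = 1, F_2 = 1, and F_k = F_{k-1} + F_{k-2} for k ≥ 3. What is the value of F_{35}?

Iterating the recurrence up to F_{28} = 317811 and F_{27} = 196418:
F_{29} = F_{28} + F_{27} = 317811 + 196418 = 514229
F_{30} = F_{29} + F_{28} = 514229 + 317811 = 832040
F_{31} = F_{30} + F_{29} = 832040 + 514229 = 1346269
F_{32} = F_{31} + F_{30} = 1346269 + 832040 = 2178309
F_{33} = F_{32} + F_{31} = 2178309 + 1346269 = 3524578
F_{34} = F_{33} + F_{32} = 3524578 + 2178309 = 5702887
F_{35} = F_{34} + F_{33} = 5702887 + 3524578 = 9227465

9227465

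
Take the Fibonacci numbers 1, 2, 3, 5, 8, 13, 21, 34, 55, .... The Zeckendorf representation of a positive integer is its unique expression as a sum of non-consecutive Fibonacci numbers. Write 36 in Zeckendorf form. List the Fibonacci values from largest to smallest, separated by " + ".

take 34 (≤ 36); 36 − 34 = 2
take 2 (≤ 2); 2 − 2 = 0
So 36 = 34 + 2, with no two terms consecutive in the sequence.

34 + 2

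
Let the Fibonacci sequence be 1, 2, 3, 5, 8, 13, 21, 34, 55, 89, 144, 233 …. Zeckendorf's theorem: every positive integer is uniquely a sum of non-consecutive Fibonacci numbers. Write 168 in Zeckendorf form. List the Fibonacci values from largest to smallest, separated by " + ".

subtract 144 from 168: 24 remains
subtract 21 from 24: 3 remains
subtract 3 from 3: 0 remains
So 168 = 144 + 21 + 3, with no two terms consecutive in the sequence.

144 + 21 + 3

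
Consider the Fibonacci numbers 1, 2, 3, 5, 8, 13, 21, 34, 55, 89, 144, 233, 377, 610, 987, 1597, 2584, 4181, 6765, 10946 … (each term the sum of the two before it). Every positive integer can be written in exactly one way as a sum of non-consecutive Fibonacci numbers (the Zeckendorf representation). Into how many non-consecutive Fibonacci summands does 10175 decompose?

8

10175: greatest Fibonacci not exceeding it is 6765, leaving 3410
3410: greatest Fibonacci not exceeding it is 2584, leaving 826
826: greatest Fibonacci not exceeding it is 610, leaving 216
216: greatest Fibonacci not exceeding it is 144, leaving 72
72: greatest Fibonacci not exceeding it is 55, leaving 17
17: greatest Fibonacci not exceeding it is 13, leaving 4
4: greatest Fibonacci not exceeding it is 3, leaving 1
1: greatest Fibonacci not exceeding it is 1, leaving 0
10175 = 6765 + 2584 + 610 + 144 + 55 + 13 + 3 + 1, which has 8 terms.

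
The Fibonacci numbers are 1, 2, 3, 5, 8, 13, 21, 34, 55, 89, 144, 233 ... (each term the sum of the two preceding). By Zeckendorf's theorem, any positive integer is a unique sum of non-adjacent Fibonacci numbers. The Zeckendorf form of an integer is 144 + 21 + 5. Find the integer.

144 + 21 + 5 = 170.

170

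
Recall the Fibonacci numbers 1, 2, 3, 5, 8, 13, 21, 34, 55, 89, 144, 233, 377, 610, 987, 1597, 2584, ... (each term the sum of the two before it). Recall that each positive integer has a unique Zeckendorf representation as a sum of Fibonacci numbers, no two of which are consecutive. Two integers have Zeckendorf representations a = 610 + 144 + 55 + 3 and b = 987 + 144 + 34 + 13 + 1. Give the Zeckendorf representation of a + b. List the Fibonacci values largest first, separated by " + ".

1597 + 377 + 13 + 3 + 1

The two numbers are 812 and 1179, so their sum is 1991.
Greedy algorithm:
1991 − 1597 = 394
394 − 377 = 17
17 − 13 = 4
4 − 3 = 1
1 − 1 = 0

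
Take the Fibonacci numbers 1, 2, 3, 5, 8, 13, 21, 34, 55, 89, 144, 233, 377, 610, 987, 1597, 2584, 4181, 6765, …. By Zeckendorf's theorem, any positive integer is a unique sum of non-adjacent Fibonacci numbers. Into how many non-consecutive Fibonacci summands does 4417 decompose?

3

Repeatedly subtract the largest Fibonacci number that fits:
take 4181 (≤ 4417); 4417 − 4181 = 236
take 233 (≤ 236); 236 − 233 = 3
take 3 (≤ 3); 3 − 3 = 0
4417 = 4181 + 233 + 3, which has 3 terms.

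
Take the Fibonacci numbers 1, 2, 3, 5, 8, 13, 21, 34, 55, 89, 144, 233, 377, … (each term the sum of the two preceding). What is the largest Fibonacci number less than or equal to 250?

233

233 ≤ 250 < 377, so the largest Fibonacci number not exceeding 250 is 233.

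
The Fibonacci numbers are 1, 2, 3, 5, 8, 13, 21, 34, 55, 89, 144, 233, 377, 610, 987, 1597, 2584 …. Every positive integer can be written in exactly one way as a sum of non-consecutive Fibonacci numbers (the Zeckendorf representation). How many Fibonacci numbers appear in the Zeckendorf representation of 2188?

6

Greedy algorithm:
largest Fibonacci ≤ 2188 is 1597; 2188 − 1597 = 591
largest Fibonacci ≤ 591 is 377; 591 − 377 = 214
largest Fibonacci ≤ 214 is 144; 214 − 144 = 70
largest Fibonacci ≤ 70 is 55; 70 − 55 = 15
largest Fibonacci ≤ 15 is 13; 15 − 13 = 2
largest Fibonacci ≤ 2 is 2; 2 − 2 = 0
2188 = 1597 + 377 + 144 + 55 + 13 + 2, which has 6 terms.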